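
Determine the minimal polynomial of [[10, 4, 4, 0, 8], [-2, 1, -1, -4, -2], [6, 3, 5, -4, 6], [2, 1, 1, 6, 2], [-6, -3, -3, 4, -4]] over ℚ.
m_A(x) = (x - 6)^2(x - 2)

The characteristic polynomial factors as (x - 6)^2(x - 2)^3. The minimal polynomial is ∏(x - λ)^{k_λ} where k_λ is the size of the largest Jordan block at λ.

For λ = 2: rank(A - 2I) = 2, and the largest Jordan block has size 1 (the smallest k with rank((A - 2I)^k) = rank((A - 2I)^(k+1))).
For λ = 6: rank(A - 6I) = 4, and the largest Jordan block has size 2 (the smallest k with rank((A - 6I)^k) = rank((A - 6I)^(k+1))).

So m_A(x) = (x - 6)^2(x - 2).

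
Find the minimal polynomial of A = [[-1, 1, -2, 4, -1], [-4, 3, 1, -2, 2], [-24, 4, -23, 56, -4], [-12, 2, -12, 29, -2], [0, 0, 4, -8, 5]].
The characteristic polynomial factors as (x - 5)^2(x - 1)^3. The minimal polynomial is ∏(x - λ)^{k_λ} where k_λ is the size of the largest Jordan block at λ.

For λ = 1: rank(A - I) = 4, and the largest Jordan block has size 3 (the smallest k with rank((A - I)^k) = rank((A - I)^(k+1))).
For λ = 5: rank(A - 5I) = 3, and the largest Jordan block has size 1 (the smallest k with rank((A - 5I)^k) = rank((A - 5I)^(k+1))).

So m_A(x) = (x - 5)(x - 1)^3.

m_A(x) = (x - 5)(x - 1)^3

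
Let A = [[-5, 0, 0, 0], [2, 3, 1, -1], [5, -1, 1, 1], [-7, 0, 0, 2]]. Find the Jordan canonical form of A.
The characteristic polynomial is det(xI - A) = (x - 2)^3(x + 5), so the eigenvalues are -5 (algebraic multiplicity 1), 2 (algebraic multiplicity 3).

For λ = -5: algebraic multiplicity 1 gives one 1×1 block.

For λ = 2: rank(A - 2I) = 2, rank((A - 2I)^2) = 1. The eigenspace has dimension 4 - 2 = 2, so there are 2 Jordan blocks; the rank sequence gives block sizes [2, 1].

Assembling the blocks gives the Jordan form J above.

J = [[-5, 0, 0, 0], [0, 2, 1, 0], [0, 0, 2, 0], [0, 0, 0, 2]]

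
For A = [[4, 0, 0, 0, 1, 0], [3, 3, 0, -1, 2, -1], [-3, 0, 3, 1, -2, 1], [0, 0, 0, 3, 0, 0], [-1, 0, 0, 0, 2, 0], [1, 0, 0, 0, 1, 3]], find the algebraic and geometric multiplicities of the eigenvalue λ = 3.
The characteristic polynomial is (x - 3)^6, so the factor x - 3 appears with exponent 6: the algebraic multiplicity is 6.

rank(A - 3I) = 2, so the eigenspace has dimension 6 - 2 = 4: the geometric multiplicity is 4.

Since 4 < 6, A is not diagonalizable.

algebraic multiplicity 6, geometric multiplicity 4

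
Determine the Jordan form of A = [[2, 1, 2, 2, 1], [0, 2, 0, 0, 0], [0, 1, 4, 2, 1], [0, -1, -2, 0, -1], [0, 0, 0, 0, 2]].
J = [[2, 1, 0, 0, 0], [0, 2, 0, 0, 0], [0, 0, 2, 0, 0], [0, 0, 0, 2, 0], [0, 0, 0, 0, 2]]

The characteristic polynomial is det(xI - A) = (x - 2)^5, so the eigenvalues are 2 (algebraic multiplicity 5).

For λ = 2: rank(A - 2I) = 1, rank((A - 2I)^2) = 0. The eigenspace has dimension 5 - 1 = 4, so there are 4 Jordan blocks; the rank sequence gives block sizes [2, 1, 1, 1].

Assembling the blocks gives the Jordan form J above.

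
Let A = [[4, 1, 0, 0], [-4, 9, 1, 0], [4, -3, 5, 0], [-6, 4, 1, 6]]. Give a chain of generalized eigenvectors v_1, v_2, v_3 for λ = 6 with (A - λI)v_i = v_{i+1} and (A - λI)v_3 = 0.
We seek v_1 ∈ ker((A - 6I)^3) \ ker((A - 6I)^2), then set v_{i+1} = (A - 6I) v_i.

One such chain is v_1 = [[0, 0, 1, 1]]^T, v_2 = [[0, 1, -1, 1]]^T, v_3 = [[1, 2, -2, 3]]^T. Check: (A - 6I) v_3 = [[0, 0, 0, 0]]^T = 0.

v_1 = [[0, 0, 1, 1]]^T, v_2 = [[0, 1, -1, 1]]^T, v_3 = [[1, 2, -2, 3]]^T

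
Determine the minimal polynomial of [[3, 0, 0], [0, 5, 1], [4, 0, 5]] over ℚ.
m_A(x) = (x - 5)^2(x - 3)

The characteristic polynomial factors as (x - 5)^2(x - 3). The minimal polynomial is ∏(x - λ)^{k_λ} where k_λ is the size of the largest Jordan block at λ.

For λ = 3: rank(A - 3I) = 2, and the largest Jordan block has size 1 (the smallest k with rank((A - 3I)^k) = rank((A - 3I)^(k+1))).
For λ = 5: rank(A - 5I) = 2, and the largest Jordan block has size 2 (the smallest k with rank((A - 5I)^k) = rank((A - 5I)^(k+1))).

So m_A(x) = (x - 5)^2(x - 3).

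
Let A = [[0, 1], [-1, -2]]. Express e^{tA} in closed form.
A has Jordan form J = [[-1, 1], [0, -1]] with A = PJP^{-1}, so e^{tA} = P e^{tJ} P^{-1}.

For a Jordan block J_k(λ), e^{tJ_k(λ)} = e^{λt} · (I + tN + t^2 N^2/2! + ... + t^{k-1} N^{k-1}/(k-1)!) where N is the nilpotent superdiagonal part.

Assembling the blocks and conjugating back gives the entries of e^{tA} as shown above.

e^{tA} = [[(t + 1)*e^{-t}, t*e^{-t}], [-t*e^{-t}, (1 - t)*e^{-t}]]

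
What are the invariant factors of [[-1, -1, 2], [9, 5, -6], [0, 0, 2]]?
The Jordan structure of A has elementary divisors (x - 2)^2, (x - 2). Arranging the block sizes at each eigenvalue in decreasing order and taking row products gives the invariant factors.

Invariant factors (smallest first, each dividing the next): x - 2, (x - 2)^2.

Check: the last factor (x - 2)^2 is the minimal polynomial, and the product (x - 2)^3 is the characteristic polynomial.

x - 2, (x - 2)^2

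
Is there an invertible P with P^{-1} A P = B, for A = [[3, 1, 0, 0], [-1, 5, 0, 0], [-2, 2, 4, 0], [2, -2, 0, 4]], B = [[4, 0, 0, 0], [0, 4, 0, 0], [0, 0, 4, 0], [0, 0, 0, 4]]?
Both have characteristic polynomial (x - 4)^4, but the minimal polynomial of A is (x - 4)^2 while the minimal polynomial of B is x - 4. The minimal polynomial is a similarity invariant, so A and B are not similar.

No.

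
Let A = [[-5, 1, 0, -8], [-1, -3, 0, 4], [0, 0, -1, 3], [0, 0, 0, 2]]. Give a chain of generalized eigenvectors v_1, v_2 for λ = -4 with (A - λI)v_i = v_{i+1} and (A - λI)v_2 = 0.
We seek v_1 ∈ ker((A + 4I)^2) \ ker(A + 4I), then set v_{i+1} = (A + 4I) v_i.

One such chain is v_1 = [[0, 1, 0, 0]]^T, v_2 = [[1, 1, 0, 0]]^T. Check: (A + 4I) v_2 = [[0, 0, 0, 0]]^T = 0.

v_1 = [[0, 1, 0, 0]]^T, v_2 = [[1, 1, 0, 0]]^T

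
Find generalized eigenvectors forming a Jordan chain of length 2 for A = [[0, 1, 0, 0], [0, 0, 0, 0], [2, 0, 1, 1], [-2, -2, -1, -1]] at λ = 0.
We seek v_1 ∈ ker(A^2) \ ker(A), then set v_{i+1} = A v_i.

One such chain is v_1 = [[0, 1, 0, 0]]^T, v_2 = [[1, 0, 0, -2]]^T. Check: A v_2 = [[0, 0, 0, 0]]^T = 0.

v_1 = [[0, 1, 0, 0]]^T, v_2 = [[1, 0, 0, -2]]^T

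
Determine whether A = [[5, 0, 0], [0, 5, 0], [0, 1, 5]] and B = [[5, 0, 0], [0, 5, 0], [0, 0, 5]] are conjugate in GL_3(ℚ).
No.

Both have characteristic polynomial (x - 5)^3, but the minimal polynomial of A is (x - 5)^2 while the minimal polynomial of B is x - 5. The minimal polynomial is a similarity invariant, so A and B are not similar.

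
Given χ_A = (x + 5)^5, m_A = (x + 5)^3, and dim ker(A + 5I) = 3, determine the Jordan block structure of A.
Jordan blocks: (-5, 3), (-5, 1), (-5, 1)

λ = -5: algebraic multiplicity 5 (exponent in χ_A), largest block size 3 (exponent in m_A), 3 blocks (geometric multiplicity). These force block sizes [3, 1, 1].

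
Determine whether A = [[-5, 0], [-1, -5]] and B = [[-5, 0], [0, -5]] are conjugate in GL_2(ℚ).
Both have characteristic polynomial (x + 5)^2, but the minimal polynomial of A is (x + 5)^2 while the minimal polynomial of B is x + 5. The minimal polynomial is a similarity invariant, so A and B are not similar.

No.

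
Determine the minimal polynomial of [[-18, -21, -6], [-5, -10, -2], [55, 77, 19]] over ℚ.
The characteristic polynomial factors as (x + 3)^3. The minimal polynomial is ∏(x - λ)^{k_λ} where k_λ is the size of the largest Jordan block at λ.

For λ = -3: rank(A + 3I) = 1, and the largest Jordan block has size 2 (the smallest k with rank((A + 3I)^k) = rank((A + 3I)^(k+1))).

So m_A(x) = (x + 3)^2.

m_A(x) = (x + 3)^2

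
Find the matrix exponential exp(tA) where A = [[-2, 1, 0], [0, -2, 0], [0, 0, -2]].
A has Jordan form J = [[-2, 1, 0], [0, -2, 0], [0, 0, -2]] with A = PJP^{-1}, so e^{tA} = P e^{tJ} P^{-1}.

For a Jordan block J_k(λ), e^{tJ_k(λ)} = e^{λt} · (I + tN + t^2 N^2/2! + ... + t^{k-1} N^{k-1}/(k-1)!) where N is the nilpotent superdiagonal part.

Assembling the blocks and conjugating back gives the entries of e^{tA} as shown above.

e^{tA} = [[e^{-2*t}, t*e^{-2*t}, 0], [0, e^{-2*t}, 0], [0, 0, e^{-2*t}]]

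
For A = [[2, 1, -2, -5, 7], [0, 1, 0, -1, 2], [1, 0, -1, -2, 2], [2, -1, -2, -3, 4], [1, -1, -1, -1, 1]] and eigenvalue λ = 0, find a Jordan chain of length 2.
We seek v_1 ∈ ker(A^2) \ ker(A), then set v_{i+1} = A v_i.

One such chain is v_1 = [[1, 1, -1, 2, 1]]^T, v_2 = [[2, 1, 0, 1, 0]]^T. Check: A v_2 = [[0, 0, 0, 0, 0]]^T = 0.

v_1 = [[1, 1, -1, 2, 1]]^T, v_2 = [[2, 1, 0, 1, 0]]^T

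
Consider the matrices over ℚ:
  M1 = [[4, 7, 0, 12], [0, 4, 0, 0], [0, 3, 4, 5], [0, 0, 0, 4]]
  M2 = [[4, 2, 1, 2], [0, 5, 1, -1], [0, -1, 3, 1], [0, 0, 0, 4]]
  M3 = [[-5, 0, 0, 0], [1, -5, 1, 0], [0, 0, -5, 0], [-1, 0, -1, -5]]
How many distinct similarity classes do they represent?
Characteristic polynomials: χ_{M1} = (x - 4)^4, χ_{M2} = (x - 4)^4, χ_{M3} = (x + 5)^4.

{M1}: invariant factors (x - 4)^2, (x - 4)^2.

{M2}: invariant factors x - 4, (x - 4)^3.

{M3}: invariant factors x + 5, x + 5, (x + 5)^2.

Matrices are similar if and only if their invariant-factor lists agree; the partition into similarity classes is {M1}, {M2}, {M3}.

3 classes: {M1}, {M2}, {M3}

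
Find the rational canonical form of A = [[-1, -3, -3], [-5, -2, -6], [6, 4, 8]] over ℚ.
The invariant factors of A (the non-unit diagonal entries of the Smith normal form of xI - A over ℚ[x]) are (x - 4)(x^2 - x + 1), each dividing the next. The characteristic polynomial is their product, (x - 4)(x^2 - x + 1).

The rational canonical form is the block-diagonal matrix of companion matrices C(f_i):
R = [[0, 0, 4], [1, 0, -5], [0, 1, 5]].

Note the characteristic polynomial does not split into linear factors over ℚ, so A has no Jordan form over ℚ; the rational canonical form exists over any field.

R = [[0, 0, 4], [1, 0, -5], [0, 1, 5]]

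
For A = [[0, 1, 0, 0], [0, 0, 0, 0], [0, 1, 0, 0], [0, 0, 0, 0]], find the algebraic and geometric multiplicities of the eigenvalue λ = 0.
algebraic multiplicity 4, geometric multiplicity 3

The characteristic polynomial is x^4, so the factor x appears with exponent 4: the algebraic multiplicity is 4.

rank(A) = 1, so the eigenspace has dimension 4 - 1 = 3: the geometric multiplicity is 3.

Since 3 < 4, A is not diagonalizable.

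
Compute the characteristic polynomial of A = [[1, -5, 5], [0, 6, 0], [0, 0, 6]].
xI - A = [[x - 1, 5, -5], [0, x - 6, 0], [0, 0, x - 6]].

Expanding det(xI - A) along the first row:
det(xI - A) = + (x - 1)·det([[x - 6, 0], [0, x - 6]]) - (5)·det([[0, 0], [0, x - 6]]) + (-5)·det([[0, x - 6], [0, 0]]).

Evaluating gives χ_A(x) = x^3 - 13x^2 + 48x - 36 = (x - 6)^2(x - 1).

χ_A(x) = (x - 6)^2(x - 1)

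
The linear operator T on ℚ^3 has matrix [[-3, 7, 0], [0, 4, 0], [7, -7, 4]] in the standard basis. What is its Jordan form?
The characteristic polynomial is det(xI - A) = (x - 4)^2(x + 3), so the eigenvalues are -3 (algebraic multiplicity 1), 4 (algebraic multiplicity 2).

For λ = -3: algebraic multiplicity 1 gives one 1×1 block.

For λ = 4: rank(A - 4I) = 1. The eigenspace has dimension 3 - 1 = 2, so there are 2 Jordan blocks; the rank sequence gives block sizes [1, 1].

Assembling the blocks gives the Jordan form J above.

J = [[-3, 0, 0], [0, 4, 0], [0, 0, 4]]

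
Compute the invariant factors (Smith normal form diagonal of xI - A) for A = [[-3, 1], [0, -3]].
The Jordan structure of A has elementary divisors (x + 3)^2. Arranging the block sizes at each eigenvalue in decreasing order and taking row products gives the invariant factors.

Invariant factors (smallest first, each dividing the next): (x + 3)^2.

Check: the last factor (x + 3)^2 is the minimal polynomial, and the product (x + 3)^2 is the characteristic polynomial.

(x + 3)^2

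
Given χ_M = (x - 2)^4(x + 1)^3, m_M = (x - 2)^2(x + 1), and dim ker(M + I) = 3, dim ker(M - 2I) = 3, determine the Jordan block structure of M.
Jordan blocks: (-1, 1), (-1, 1), (-1, 1), (2, 2), (2, 1), (2, 1)

λ = -1: algebraic multiplicity 3 (exponent in χ_M), largest block size 1 (exponent in m_M), 3 blocks (geometric multiplicity). These force block sizes [1, 1, 1].
λ = 2: algebraic multiplicity 4 (exponent in χ_M), largest block size 2 (exponent in m_M), 3 blocks (geometric multiplicity). These force block sizes [2, 1, 1].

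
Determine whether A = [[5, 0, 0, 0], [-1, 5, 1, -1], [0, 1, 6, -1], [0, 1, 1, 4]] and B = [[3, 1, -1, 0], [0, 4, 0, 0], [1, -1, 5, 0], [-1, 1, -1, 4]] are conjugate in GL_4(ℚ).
trace(A) = 20 but trace(B) = 16. The trace is a similarity invariant, so A and B are not similar.

No.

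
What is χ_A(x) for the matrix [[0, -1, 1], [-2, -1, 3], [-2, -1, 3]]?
χ_A(x) = x^2(x - 2)

xI - A = [[x, 1, -1], [2, x + 1, -3], [2, 1, x - 3]].

Expanding det(xI - A) along the first row:
det(xI - A) = + (x)·det([[x + 1, -3], [1, x - 3]]) - (1)·det([[2, -3], [2, x - 3]]) + (-1)·det([[2, x + 1], [2, 1]]).

Evaluating gives χ_A(x) = x^3 - 2x^2 = x^2(x - 2).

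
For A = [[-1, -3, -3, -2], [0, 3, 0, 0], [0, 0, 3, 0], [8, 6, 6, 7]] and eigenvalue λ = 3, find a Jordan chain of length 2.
We seek v_1 ∈ ker((A - 3I)^2) \ ker(A - 3I), then set v_{i+1} = (A - 3I) v_i.

One such chain is v_1 = [[-1, 1, 0, 0]]^T, v_2 = [[1, 0, 0, -2]]^T. Check: (A - 3I) v_2 = [[0, 0, 0, 0]]^T = 0.

v_1 = [[-1, 1, 0, 0]]^T, v_2 = [[1, 0, 0, -2]]^T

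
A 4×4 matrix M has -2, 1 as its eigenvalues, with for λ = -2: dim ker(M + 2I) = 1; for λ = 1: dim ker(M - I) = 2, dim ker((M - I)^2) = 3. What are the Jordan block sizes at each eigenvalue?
Jordan blocks: (-2, 1), (1, 2), (1, 1)

λ = -2: successive nullity increments [1] count blocks of size ≥ k; block sizes are [1].
λ = 1: successive nullity increments [2, 1] count blocks of size ≥ k; block sizes are [2, 1].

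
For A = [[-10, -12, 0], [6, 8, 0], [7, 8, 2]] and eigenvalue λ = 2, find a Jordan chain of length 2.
v_1 = [[-1, 1, 1]]^T, v_2 = [[0, 0, 1]]^T

We seek v_1 ∈ ker((A - 2I)^2) \ ker(A - 2I), then set v_{i+1} = (A - 2I) v_i.

One such chain is v_1 = [[-1, 1, 1]]^T, v_2 = [[0, 0, 1]]^T. Check: (A - 2I) v_2 = [[0, 0, 0]]^T = 0.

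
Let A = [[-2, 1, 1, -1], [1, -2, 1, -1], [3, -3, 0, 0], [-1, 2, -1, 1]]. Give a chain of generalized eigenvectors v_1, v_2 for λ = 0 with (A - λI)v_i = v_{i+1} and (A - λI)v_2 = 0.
v_1 = [[-1, -1, 2, 2]]^T, v_2 = [[1, 1, 0, -1]]^T

We seek v_1 ∈ ker(A^2) \ ker(A), then set v_{i+1} = A v_i.

One such chain is v_1 = [[-1, -1, 2, 2]]^T, v_2 = [[1, 1, 0, -1]]^T. Check: A v_2 = [[0, 0, 0, 0]]^T = 0.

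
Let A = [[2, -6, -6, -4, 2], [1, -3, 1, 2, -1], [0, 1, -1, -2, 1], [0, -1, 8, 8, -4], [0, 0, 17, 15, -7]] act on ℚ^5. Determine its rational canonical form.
The invariant factors of A (the non-unit diagonal entries of the Smith normal form of xI - A over ℚ[x]) are (x - 1)(x^2 + x + 2)^2, each dividing the next. The characteristic polynomial is their product, (x - 1)(x^2 + x + 2)^2.

The rational canonical form is the block-diagonal matrix of companion matrices C(f_i):
R = [[0, 0, 0, 0, 4], [1, 0, 0, 0, 0], [0, 1, 0, 0, 1], [0, 0, 1, 0, -3], [0, 0, 0, 1, -1]].

Note the characteristic polynomial does not split into linear factors over ℚ, so A has no Jordan form over ℚ; the rational canonical form exists over any field.

R = [[0, 0, 0, 0, 4], [1, 0, 0, 0, 0], [0, 1, 0, 0, 1], [0, 0, 1, 0, -3], [0, 0, 0, 1, -1]]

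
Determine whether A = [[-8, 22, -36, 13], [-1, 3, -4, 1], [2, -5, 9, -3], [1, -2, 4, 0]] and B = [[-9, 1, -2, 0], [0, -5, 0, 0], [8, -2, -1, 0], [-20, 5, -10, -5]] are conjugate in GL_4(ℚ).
trace(A) = 4 but trace(B) = -20. The trace is a similarity invariant, so A and B are not similar.

No.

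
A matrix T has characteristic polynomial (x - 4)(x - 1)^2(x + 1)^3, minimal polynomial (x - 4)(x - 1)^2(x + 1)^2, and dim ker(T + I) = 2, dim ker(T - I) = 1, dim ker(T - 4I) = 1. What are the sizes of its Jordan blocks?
Jordan blocks: (-1, 2), (-1, 1), (1, 2), (4, 1)

λ = -1: algebraic multiplicity 3 (exponent in χ_T), largest block size 2 (exponent in m_T), 2 blocks (geometric multiplicity). These force block sizes [2, 1].
λ = 1: algebraic multiplicity 2 (exponent in χ_T), largest block size 2 (exponent in m_T), 1 block (geometric multiplicity). This forces block sizes [2].
λ = 4: algebraic multiplicity 1 (exponent in χ_T), largest block size 1 (exponent in m_T), 1 block (geometric multiplicity). This forces block sizes [1].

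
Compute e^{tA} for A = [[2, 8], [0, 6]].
e^{tA} = [[e^{2*t}, 2*(e^{4*t} - 1)*e^{2*t}], [0, e^{6*t}]]

A has Jordan form J = [[2, 0], [0, 6]] with A = PJP^{-1}, so e^{tA} = P e^{tJ} P^{-1}.

For a Jordan block J_k(λ), e^{tJ_k(λ)} = e^{λt} · (I + tN + t^2 N^2/2! + ... + t^{k-1} N^{k-1}/(k-1)!) where N is the nilpotent superdiagonal part.

Assembling the blocks and conjugating back gives the entries of e^{tA} as shown above.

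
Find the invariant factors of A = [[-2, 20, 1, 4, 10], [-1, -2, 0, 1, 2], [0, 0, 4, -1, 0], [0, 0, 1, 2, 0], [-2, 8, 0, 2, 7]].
The Jordan structure of A has elementary divisors x^2, (x - 3)^2, (x - 3). Arranging the block sizes at each eigenvalue in decreasing order and taking row products gives the invariant factors.

Invariant factors (smallest first, each dividing the next): x - 3, x^2(x - 3)^2.

Check: the last factor x^2(x - 3)^2 is the minimal polynomial, and the product x^2(x - 3)^3 is the characteristic polynomial.

x - 3, x^2(x - 3)^2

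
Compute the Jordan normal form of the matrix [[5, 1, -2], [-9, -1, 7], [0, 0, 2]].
The characteristic polynomial is det(xI - A) = (x - 2)^3, so the eigenvalues are 2 (algebraic multiplicity 3).

For λ = 2: rank(A - 2I) = 2, rank((A - 2I)^2) = 1, rank((A - 2I)^3) = 0. The eigenspace has dimension 3 - 2 = 1, so there is 1 Jordan block; the rank sequence gives block sizes [3].

Assembling the blocks gives the Jordan form J above.

J = [[2, 1, 0], [0, 2, 1], [0, 0, 2]]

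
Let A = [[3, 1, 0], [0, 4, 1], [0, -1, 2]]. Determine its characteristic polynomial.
χ_A(x) = (x - 3)^3

xI - A = [[x - 3, -1, 0], [0, x - 4, -1], [0, 1, x - 2]].

Expanding det(xI - A) along the first row:
det(xI - A) = + (x - 3)·det([[x - 4, -1], [1, x - 2]]) - (-1)·det([[0, -1], [0, x - 2]]) + (0)·det([[0, x - 4], [0, 1]]).

Evaluating gives χ_A(x) = x^3 - 9x^2 + 27x - 27 = (x - 3)^3.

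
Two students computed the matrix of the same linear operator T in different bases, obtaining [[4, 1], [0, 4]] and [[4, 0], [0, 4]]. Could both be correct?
No.

Both have characteristic polynomial (x - 4)^2, but the minimal polynomial of A is (x - 4)^2 while the minimal polynomial of B is x - 4. The minimal polynomial is a similarity invariant, so A and B are not similar.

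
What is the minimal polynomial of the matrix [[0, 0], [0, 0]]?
The characteristic polynomial factors as x^2. The minimal polynomial is ∏(x - λ)^{k_λ} where k_λ is the size of the largest Jordan block at λ.

For λ = 0: rank(A) = 0, and the largest Jordan block has size 1 (the smallest k with rank(A^k) = rank(A^(k+1))).

So m_A(x) = x.

m_A(x) = x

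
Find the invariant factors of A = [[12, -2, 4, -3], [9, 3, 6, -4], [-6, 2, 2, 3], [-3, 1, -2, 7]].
The Jordan structure of A has elementary divisors (x - 6)^3, (x - 6). Arranging the block sizes at each eigenvalue in decreasing order and taking row products gives the invariant factors.

Invariant factors (smallest first, each dividing the next): x - 6, (x - 6)^3.

Check: the last factor (x - 6)^3 is the minimal polynomial, and the product (x - 6)^4 is the characteristic polynomial.

x - 6, (x - 6)^3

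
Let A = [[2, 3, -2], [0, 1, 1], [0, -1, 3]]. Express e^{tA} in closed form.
A has Jordan form J = [[2, 1, 0], [0, 2, 1], [0, 0, 2]] with A = PJP^{-1}, so e^{tA} = P e^{tJ} P^{-1}.

For a Jordan block J_k(λ), e^{tJ_k(λ)} = e^{λt} · (I + tN + t^2 N^2/2! + ... + t^{k-1} N^{k-1}/(k-1)!) where N is the nilpotent superdiagonal part.

Assembling the blocks and conjugating back gives the entries of e^{tA} as shown above.

e^{tA} = [[e^{2*t}, t*(6 - t)*e^{2*t}/2, t*(t - 4)*e^{2*t}/2], [0, (1 - t)*e^{2*t}, t*e^{2*t}], [0, -t*e^{2*t}, (t + 1)*e^{2*t}]]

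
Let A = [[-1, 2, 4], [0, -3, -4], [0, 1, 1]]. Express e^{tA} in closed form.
e^{tA} = [[e^{-t}, 2*t*e^{-t}, 4*t*e^{-t}], [0, (1 - 2*t)*e^{-t}, -4*t*e^{-t}], [0, t*e^{-t}, (2*t + 1)*e^{-t}]]

A has Jordan form J = [[-1, 1, 0], [0, -1, 0], [0, 0, -1]] with A = PJP^{-1}, so e^{tA} = P e^{tJ} P^{-1}.

For a Jordan block J_k(λ), e^{tJ_k(λ)} = e^{λt} · (I + tN + t^2 N^2/2! + ... + t^{k-1} N^{k-1}/(k-1)!) where N is the nilpotent superdiagonal part.

Assembling the blocks and conjugating back gives the entries of e^{tA} as shown above.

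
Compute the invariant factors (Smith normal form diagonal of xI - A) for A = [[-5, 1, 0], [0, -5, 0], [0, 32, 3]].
The Jordan structure of A has elementary divisors (x + 5)^2, (x - 3). Arranging the block sizes at each eigenvalue in decreasing order and taking row products gives the invariant factors.

Invariant factors (smallest first, each dividing the next): (x - 3)(x + 5)^2.

Check: the last factor (x - 3)(x + 5)^2 is the minimal polynomial, and the product (x - 3)(x + 5)^2 is the characteristic polynomial.

(x - 3)(x + 5)^2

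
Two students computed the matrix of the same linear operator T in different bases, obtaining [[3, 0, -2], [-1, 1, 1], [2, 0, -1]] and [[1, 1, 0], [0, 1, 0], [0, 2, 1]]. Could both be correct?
Yes.

Two matrices over a field are similar if and only if they have the same invariant factors.

Both A and B have characteristic polynomial (x - 1)^3 and minimal polynomial (x - 1)^2. Computing further, both have invariant factors x - 1, (x - 1)^2. Hence A and B are similar.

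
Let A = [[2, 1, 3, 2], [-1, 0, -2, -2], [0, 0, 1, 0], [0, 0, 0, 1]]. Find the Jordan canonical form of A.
J = [[1, 1, 0, 0], [0, 1, 1, 0], [0, 0, 1, 0], [0, 0, 0, 1]]

The characteristic polynomial is det(xI - A) = (x - 1)^4, so the eigenvalues are 1 (algebraic multiplicity 4).

For λ = 1: rank(A - I) = 2, rank((A - I)^2) = 1, rank((A - I)^3) = 0. The eigenspace has dimension 4 - 2 = 2, so there are 2 Jordan blocks; the rank sequence gives block sizes [3, 1].

Assembling the blocks gives the Jordan form J above.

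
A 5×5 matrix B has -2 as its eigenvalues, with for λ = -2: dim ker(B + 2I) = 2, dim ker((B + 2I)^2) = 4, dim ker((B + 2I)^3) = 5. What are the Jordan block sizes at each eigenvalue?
Jordan blocks: (-2, 3), (-2, 2)

λ = -2: successive nullity increments [2, 2, 1] count blocks of size ≥ k; block sizes are [3, 2].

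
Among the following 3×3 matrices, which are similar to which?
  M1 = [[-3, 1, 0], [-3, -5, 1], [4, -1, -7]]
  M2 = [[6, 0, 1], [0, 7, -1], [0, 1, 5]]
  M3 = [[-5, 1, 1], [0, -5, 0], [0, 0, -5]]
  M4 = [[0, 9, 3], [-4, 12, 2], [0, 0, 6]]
Characteristic polynomials: χ_{M1} = (x + 5)^3, χ_{M2} = (x - 6)^3, χ_{M3} = (x + 5)^3, χ_{M4} = (x - 6)^3.

{M1}: invariant factors (x + 5)^3.

{M2}: invariant factors (x - 6)^3.

{M3}: invariant factors x + 5, (x + 5)^2.

{M4}: invariant factors x - 6, (x - 6)^2.

Matrices are similar if and only if their invariant-factor lists agree; the partition into similarity classes is {M1}, {M2}, {M3}, {M4}.

4 classes: {M1}, {M2}, {M3}, {M4}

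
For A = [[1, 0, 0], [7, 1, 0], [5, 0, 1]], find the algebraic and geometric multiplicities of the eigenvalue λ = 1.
algebraic multiplicity 3, geometric multiplicity 2

The characteristic polynomial is (x - 1)^3, so the factor x - 1 appears with exponent 3: the algebraic multiplicity is 3.

rank(A - I) = 1, so the eigenspace has dimension 3 - 1 = 2: the geometric multiplicity is 2.

Since 2 < 3, A is not diagonalizable.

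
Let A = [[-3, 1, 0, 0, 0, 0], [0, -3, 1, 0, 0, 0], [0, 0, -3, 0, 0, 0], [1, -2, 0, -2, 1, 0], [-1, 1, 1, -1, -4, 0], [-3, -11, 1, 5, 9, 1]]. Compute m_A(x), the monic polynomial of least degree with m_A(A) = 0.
m_A(x) = (x - 1)(x + 3)^3

The characteristic polynomial factors as (x - 1)(x + 3)^5. The minimal polynomial is ∏(x - λ)^{k_λ} where k_λ is the size of the largest Jordan block at λ.

For λ = -3: rank(A + 3I) = 4, and the largest Jordan block has size 3 (the smallest k with rank((A + 3I)^k) = rank((A + 3I)^(k+1))).
For λ = 1: rank(A - I) = 5, and the largest Jordan block has size 1 (the smallest k with rank((A - I)^k) = rank((A - I)^(k+1))).

So m_A(x) = (x - 1)(x + 3)^3.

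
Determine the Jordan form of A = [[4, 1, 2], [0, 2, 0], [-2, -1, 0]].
The characteristic polynomial is det(xI - A) = (x - 2)^3, so the eigenvalues are 2 (algebraic multiplicity 3).

For λ = 2: rank(A - 2I) = 1, rank((A - 2I)^2) = 0. The eigenspace has dimension 3 - 1 = 2, so there are 2 Jordan blocks; the rank sequence gives block sizes [2, 1].

Assembling the blocks gives the Jordan form J above.

J = [[2, 1, 0], [0, 2, 0], [0, 0, 2]]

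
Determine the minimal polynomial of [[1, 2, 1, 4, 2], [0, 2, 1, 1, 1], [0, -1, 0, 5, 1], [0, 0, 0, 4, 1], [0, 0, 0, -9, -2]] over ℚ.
The characteristic polynomial factors as (x - 1)^5. The minimal polynomial is ∏(x - λ)^{k_λ} where k_λ is the size of the largest Jordan block at λ.

For λ = 1: rank(A - I) = 3, and the largest Jordan block has size 3 (the smallest k with rank((A - I)^k) = rank((A - I)^(k+1))).

So m_A(x) = (x - 1)^3.

m_A(x) = (x - 1)^3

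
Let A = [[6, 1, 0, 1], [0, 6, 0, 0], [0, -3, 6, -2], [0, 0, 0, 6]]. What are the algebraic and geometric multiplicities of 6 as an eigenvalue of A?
algebraic multiplicity 4, geometric multiplicity 2

The characteristic polynomial is (x - 6)^4, so the factor x - 6 appears with exponent 4: the algebraic multiplicity is 4.

rank(A - 6I) = 2, so the eigenspace has dimension 4 - 2 = 2: the geometric multiplicity is 2.

Since 2 < 4, A is not diagonalizable.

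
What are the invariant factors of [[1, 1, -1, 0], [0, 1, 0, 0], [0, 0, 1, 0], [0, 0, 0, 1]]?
x - 1, x - 1, (x - 1)^2

The Jordan structure of A has elementary divisors (x - 1)^2, (x - 1), (x - 1). Arranging the block sizes at each eigenvalue in decreasing order and taking row products gives the invariant factors.

Invariant factors (smallest first, each dividing the next): x - 1, x - 1, (x - 1)^2.

Check: the last factor (x - 1)^2 is the minimal polynomial, and the product (x - 1)^4 is the characteristic polynomial.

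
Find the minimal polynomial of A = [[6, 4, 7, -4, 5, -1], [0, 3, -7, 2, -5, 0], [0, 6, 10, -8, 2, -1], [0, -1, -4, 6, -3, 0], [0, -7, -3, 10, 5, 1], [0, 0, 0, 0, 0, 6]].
The characteristic polynomial factors as (x - 6)^6. The minimal polynomial is ∏(x - λ)^{k_λ} where k_λ is the size of the largest Jordan block at λ.

For λ = 6: rank(A - 6I) = 4, and the largest Jordan block has size 3 (the smallest k with rank((A - 6I)^k) = rank((A - 6I)^(k+1))).

So m_A(x) = (x - 6)^3.

m_A(x) = (x - 6)^3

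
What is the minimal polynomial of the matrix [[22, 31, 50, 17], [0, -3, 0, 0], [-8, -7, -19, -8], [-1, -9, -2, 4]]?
m_A(x) = (x - 5)^2(x + 3)^2

The characteristic polynomial factors as (x - 5)^2(x + 3)^2. The minimal polynomial is ∏(x - λ)^{k_λ} where k_λ is the size of the largest Jordan block at λ.

For λ = -3: rank(A + 3I) = 3, and the largest Jordan block has size 2 (the smallest k with rank((A + 3I)^k) = rank((A + 3I)^(k+1))).
For λ = 5: rank(A - 5I) = 3, and the largest Jordan block has size 2 (the smallest k with rank((A - 5I)^k) = rank((A - 5I)^(k+1))).

So m_A(x) = (x - 5)^2(x + 3)^2.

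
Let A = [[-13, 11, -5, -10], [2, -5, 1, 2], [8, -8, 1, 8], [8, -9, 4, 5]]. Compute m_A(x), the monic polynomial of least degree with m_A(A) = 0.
m_A(x) = (x + 3)^3

The characteristic polynomial factors as (x + 3)^4. The minimal polynomial is ∏(x - λ)^{k_λ} where k_λ is the size of the largest Jordan block at λ.

For λ = -3: rank(A + 3I) = 2, and the largest Jordan block has size 3 (the smallest k with rank((A + 3I)^k) = rank((A + 3I)^(k+1))).

So m_A(x) = (x + 3)^3.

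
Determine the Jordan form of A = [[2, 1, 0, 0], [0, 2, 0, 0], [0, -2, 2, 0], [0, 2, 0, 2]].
J = [[2, 1, 0, 0], [0, 2, 0, 0], [0, 0, 2, 0], [0, 0, 0, 2]]

The characteristic polynomial is det(xI - A) = (x - 2)^4, so the eigenvalues are 2 (algebraic multiplicity 4).

For λ = 2: rank(A - 2I) = 1, rank((A - 2I)^2) = 0. The eigenspace has dimension 4 - 1 = 3, so there are 3 Jordan blocks; the rank sequence gives block sizes [2, 1, 1].

Assembling the blocks gives the Jordan form J above.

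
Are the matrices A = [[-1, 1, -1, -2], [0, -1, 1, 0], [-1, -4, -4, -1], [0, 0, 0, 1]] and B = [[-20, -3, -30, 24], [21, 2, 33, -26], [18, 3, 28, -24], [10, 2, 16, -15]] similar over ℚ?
Two matrices over a field are similar if and only if they have the same invariant factors.

Both A and B have characteristic polynomial (x - 1)(x + 2)^3 and minimal polynomial (x - 1)(x + 2)^3. Computing further, both have invariant factors (x - 1)(x + 2)^3. Hence A and B are similar.

Yes.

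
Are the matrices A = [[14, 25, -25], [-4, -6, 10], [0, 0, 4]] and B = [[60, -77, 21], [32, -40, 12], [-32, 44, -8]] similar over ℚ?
Yes.

Two matrices over a field are similar if and only if they have the same invariant factors.

Both A and B have characteristic polynomial (x - 4)^3 and minimal polynomial (x - 4)^2. Computing further, both have invariant factors x - 4, (x - 4)^2. Hence A and B are similar.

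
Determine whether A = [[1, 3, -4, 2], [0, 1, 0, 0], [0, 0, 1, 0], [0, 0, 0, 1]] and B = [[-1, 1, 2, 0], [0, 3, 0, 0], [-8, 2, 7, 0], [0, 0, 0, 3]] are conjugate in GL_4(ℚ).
No.

trace(A) = 4 but trace(B) = 12. The trace is a similarity invariant, so A and B are not similar.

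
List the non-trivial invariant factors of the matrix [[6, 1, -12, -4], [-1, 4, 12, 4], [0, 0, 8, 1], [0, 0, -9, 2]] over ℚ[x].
(x - 5)^2, (x - 5)^2

The Jordan structure of A has elementary divisors (x - 5)^2, (x - 5)^2. Arranging the block sizes at each eigenvalue in decreasing order and taking row products gives the invariant factors.

Invariant factors (smallest first, each dividing the next): (x - 5)^2, (x - 5)^2.

Check: the last factor (x - 5)^2 is the minimal polynomial, and the product (x - 5)^4 is the characteristic polynomial.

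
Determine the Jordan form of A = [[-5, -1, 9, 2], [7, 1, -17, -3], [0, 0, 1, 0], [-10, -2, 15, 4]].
J = [[0, 1, 0, 0], [0, 0, 1, 0], [0, 0, 0, 0], [0, 0, 0, 1]]

The characteristic polynomial is det(xI - A) = x^3(x - 1), so the eigenvalues are 0 (algebraic multiplicity 3), 1 (algebraic multiplicity 1).

For λ = 0: rank(A) = 3, rank(A^2) = 2, rank(A^3) = 1. The eigenspace has dimension 4 - 3 = 1, so there is 1 Jordan block; the rank sequence gives block sizes [3].

For λ = 1: algebraic multiplicity 1 gives one 1×1 block.

Assembling the blocks gives the Jordan form J above.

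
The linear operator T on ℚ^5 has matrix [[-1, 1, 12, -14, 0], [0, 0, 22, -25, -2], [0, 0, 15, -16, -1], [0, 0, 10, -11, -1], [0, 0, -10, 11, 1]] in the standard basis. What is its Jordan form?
The characteristic polynomial is det(xI - A) = x^3(x - 5)(x + 1), so the eigenvalues are -1 (algebraic multiplicity 1), 0 (algebraic multiplicity 3), 5 (algebraic multiplicity 1).

For λ = -1: algebraic multiplicity 1 gives one 1×1 block.

For λ = 0: rank(A) = 4, rank(A^2) = 3, rank(A^3) = 2. The eigenspace has dimension 5 - 4 = 1, so there is 1 Jordan block; the rank sequence gives block sizes [3].

For λ = 5: algebraic multiplicity 1 gives one 1×1 block.

Assembling the blocks gives the Jordan form J above.

J = [[-1, 0, 0, 0, 0], [0, 0, 1, 0, 0], [0, 0, 0, 1, 0], [0, 0, 0, 0, 0], [0, 0, 0, 0, 5]]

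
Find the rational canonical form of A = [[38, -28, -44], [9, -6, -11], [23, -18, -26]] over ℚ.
R = [[0, 0, -8], [1, 0, -6], [0, 1, 6]]

The invariant factors of A (the non-unit diagonal entries of the Smith normal form of xI - A over ℚ[x]) are (x - 4)(x^2 - 2x - 2), each dividing the next. The characteristic polynomial is their product, (x - 4)(x^2 - 2x - 2).

The rational canonical form is the block-diagonal matrix of companion matrices C(f_i):
R = [[0, 0, -8], [1, 0, -6], [0, 1, 6]].

Note the characteristic polynomial does not split into linear factors over ℚ, so A has no Jordan form over ℚ; the rational canonical form exists over any field.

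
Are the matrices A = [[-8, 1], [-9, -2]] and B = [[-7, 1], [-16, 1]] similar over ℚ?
No.

trace(A) = -10 but trace(B) = -6. The trace is a similarity invariant, so A and B are not similar.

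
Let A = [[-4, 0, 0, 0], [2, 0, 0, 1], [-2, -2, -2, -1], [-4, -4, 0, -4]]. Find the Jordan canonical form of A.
J = [[-4, 0, 0, 0], [0, -2, 1, 0], [0, 0, -2, 0], [0, 0, 0, -2]]

The characteristic polynomial is det(xI - A) = (x + 2)^3(x + 4), so the eigenvalues are -4 (algebraic multiplicity 1), -2 (algebraic multiplicity 3).

For λ = -4: algebraic multiplicity 1 gives one 1×1 block.

For λ = -2: rank(A + 2I) = 2, rank((A + 2I)^2) = 1. The eigenspace has dimension 4 - 2 = 2, so there are 2 Jordan blocks; the rank sequence gives block sizes [2, 1].

Assembling the blocks gives the Jordan form J above.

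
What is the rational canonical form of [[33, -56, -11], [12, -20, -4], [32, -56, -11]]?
R = [[0, 0, -4], [1, 0, 3], [0, 1, 2]]

The invariant factors of A (the non-unit diagonal entries of the Smith normal form of xI - A over ℚ[x]) are (x - 1)(x^2 - x - 4), each dividing the next. The characteristic polynomial is their product, (x - 1)(x^2 - x - 4).

The rational canonical form is the block-diagonal matrix of companion matrices C(f_i):
R = [[0, 0, -4], [1, 0, 3], [0, 1, 2]].

Note the characteristic polynomial does not split into linear factors over ℚ, so A has no Jordan form over ℚ; the rational canonical form exists over any field.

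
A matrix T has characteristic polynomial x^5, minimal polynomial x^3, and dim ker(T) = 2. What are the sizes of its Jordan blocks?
λ = 0: algebraic multiplicity 5 (exponent in χ_T), largest block size 3 (exponent in m_T), 2 blocks (geometric multiplicity). These force block sizes [3, 2].

Jordan blocks: (0, 3), (0, 2)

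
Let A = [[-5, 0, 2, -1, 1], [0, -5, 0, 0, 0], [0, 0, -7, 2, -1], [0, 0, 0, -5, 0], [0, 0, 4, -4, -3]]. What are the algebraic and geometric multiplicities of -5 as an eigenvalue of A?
algebraic multiplicity 5, geometric multiplicity 3

The characteristic polynomial is (x + 5)^5, so the factor x + 5 appears with exponent 5: the algebraic multiplicity is 5.

rank(A + 5I) = 2, so the eigenspace has dimension 5 - 2 = 3: the geometric multiplicity is 3.

Since 3 < 5, A is not diagonalizable.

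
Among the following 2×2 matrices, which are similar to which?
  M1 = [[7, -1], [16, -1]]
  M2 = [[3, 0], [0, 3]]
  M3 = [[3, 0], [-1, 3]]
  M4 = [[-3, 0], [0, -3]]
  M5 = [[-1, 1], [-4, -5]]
Characteristic polynomials: χ_{M1} = (x - 3)^2, χ_{M2} = (x - 3)^2, χ_{M3} = (x - 3)^2, χ_{M4} = (x + 3)^2, χ_{M5} = (x + 3)^2.

{M1, M3}: invariant factors (x - 3)^2.

{M2}: invariant factors x - 3, x - 3.

{M4}: invariant factors x + 3, x + 3.

{M5}: invariant factors (x + 3)^2.

Matrices are similar if and only if their invariant-factor lists agree; the partition into similarity classes is {M1, M3}, {M2}, {M4}, {M5}.

4 classes: {M1, M3}, {M2}, {M4}, {M5}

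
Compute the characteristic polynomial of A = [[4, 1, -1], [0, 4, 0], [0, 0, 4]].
xI - A = [[x - 4, -1, 1], [0, x - 4, 0], [0, 0, x - 4]].

Expanding det(xI - A) along the first row:
det(xI - A) = + (x - 4)·det([[x - 4, 0], [0, x - 4]]) - (-1)·det([[0, 0], [0, x - 4]]) + (1)·det([[0, x - 4], [0, 0]]).

Evaluating gives χ_A(x) = x^3 - 12x^2 + 48x - 64 = (x - 4)^3.

χ_A(x) = (x - 4)^3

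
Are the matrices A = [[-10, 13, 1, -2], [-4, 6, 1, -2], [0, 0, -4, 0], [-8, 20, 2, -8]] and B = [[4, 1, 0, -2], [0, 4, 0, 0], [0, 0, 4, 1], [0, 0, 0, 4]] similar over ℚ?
No.

trace(A) = -16 but trace(B) = 16. The trace is a similarity invariant, so A and B are not similar.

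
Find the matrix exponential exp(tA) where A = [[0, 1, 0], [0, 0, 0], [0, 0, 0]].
A has Jordan form J = [[0, 1, 0], [0, 0, 0], [0, 0, 0]] with A = PJP^{-1}, so e^{tA} = P e^{tJ} P^{-1}.

For a Jordan block J_k(λ), e^{tJ_k(λ)} = e^{λt} · (I + tN + t^2 N^2/2! + ... + t^{k-1} N^{k-1}/(k-1)!) where N is the nilpotent superdiagonal part.

Assembling the blocks and conjugating back gives the entries of e^{tA} as shown above.

e^{tA} = [[1, t, 0], [0, 1, 0], [0, 0, 1]]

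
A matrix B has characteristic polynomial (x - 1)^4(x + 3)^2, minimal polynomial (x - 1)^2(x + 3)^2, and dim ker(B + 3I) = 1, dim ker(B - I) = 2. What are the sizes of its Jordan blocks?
λ = -3: algebraic multiplicity 2 (exponent in χ_B), largest block size 2 (exponent in m_B), 1 block (geometric multiplicity). This forces block sizes [2].
λ = 1: algebraic multiplicity 4 (exponent in χ_B), largest block size 2 (exponent in m_B), 2 blocks (geometric multiplicity). These force block sizes [2, 2].

Jordan blocks: (-3, 2), (1, 2), (1, 2)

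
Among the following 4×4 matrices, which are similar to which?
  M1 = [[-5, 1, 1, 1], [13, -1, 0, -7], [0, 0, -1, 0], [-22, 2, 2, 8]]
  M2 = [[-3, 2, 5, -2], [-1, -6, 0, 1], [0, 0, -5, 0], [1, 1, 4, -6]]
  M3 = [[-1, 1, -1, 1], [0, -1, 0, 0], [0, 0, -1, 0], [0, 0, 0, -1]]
3 classes: {M1}, {M2}, {M3}

Characteristic polynomials: χ_{M1} = (x - 6)(x + 1)(x + 2)^2, χ_{M2} = (x + 5)^4, χ_{M3} = (x + 1)^4.

{M1}: invariant factors (x - 6)(x + 1)(x + 2)^2.

{M2}: invariant factors x + 5, (x + 5)^3.

{M3}: invariant factors x + 1, x + 1, (x + 1)^2.

Matrices are similar if and only if their invariant-factor lists agree; the partition into similarity classes is {M1}, {M2}, {M3}.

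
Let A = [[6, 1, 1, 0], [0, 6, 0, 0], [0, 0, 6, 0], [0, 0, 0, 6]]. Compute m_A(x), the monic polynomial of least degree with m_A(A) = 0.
m_A(x) = (x - 6)^2

The characteristic polynomial factors as (x - 6)^4. The minimal polynomial is ∏(x - λ)^{k_λ} where k_λ is the size of the largest Jordan block at λ.

For λ = 6: rank(A - 6I) = 1, and the largest Jordan block has size 2 (the smallest k with rank((A - 6I)^k) = rank((A - 6I)^(k+1))).

So m_A(x) = (x - 6)^2.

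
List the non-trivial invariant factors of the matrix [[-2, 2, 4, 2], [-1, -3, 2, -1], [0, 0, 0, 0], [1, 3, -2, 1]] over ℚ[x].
The Jordan structure of A has elementary divisors (x + 2)^2, x, x. Arranging the block sizes at each eigenvalue in decreasing order and taking row products gives the invariant factors.

Invariant factors (smallest first, each dividing the next): x, x(x + 2)^2.

Check: the last factor x(x + 2)^2 is the minimal polynomial, and the product x^2(x + 2)^2 is the characteristic polynomial.

x, x(x + 2)^2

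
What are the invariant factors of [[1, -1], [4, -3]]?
(x + 1)^2

The Jordan structure of A has elementary divisors (x + 1)^2. Arranging the block sizes at each eigenvalue in decreasing order and taking row products gives the invariant factors.

Invariant factors (smallest first, each dividing the next): (x + 1)^2.

Check: the last factor (x + 1)^2 is the minimal polynomial, and the product (x + 1)^2 is the characteristic polynomial.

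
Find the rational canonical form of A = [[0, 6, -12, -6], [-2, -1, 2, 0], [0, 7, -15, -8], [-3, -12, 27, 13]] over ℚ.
R = [[0, 0, 0, -6], [1, 0, 0, -11], [0, 1, 0, -3], [0, 0, 1, -3]]

The invariant factors of A (the non-unit diagonal entries of the Smith normal form of xI - A over ℚ[x]) are (x + 3)(x^3 + 3x + 2), each dividing the next. The characteristic polynomial is their product, (x + 3)(x^3 + 3x + 2).

The rational canonical form is the block-diagonal matrix of companion matrices C(f_i):
R = [[0, 0, 0, -6], [1, 0, 0, -11], [0, 1, 0, -3], [0, 0, 1, -3]].

Note the characteristic polynomial does not split into linear factors over ℚ, so A has no Jordan form over ℚ; the rational canonical form exists over any field.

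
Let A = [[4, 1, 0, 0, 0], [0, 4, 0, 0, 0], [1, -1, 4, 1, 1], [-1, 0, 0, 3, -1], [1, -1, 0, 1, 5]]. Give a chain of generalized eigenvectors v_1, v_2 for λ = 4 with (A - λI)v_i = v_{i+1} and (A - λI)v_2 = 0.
v_1 = [[0, 1, 0, 0, 0]]^T, v_2 = [[1, 0, -1, 0, -1]]^T

We seek v_1 ∈ ker((A - 4I)^2) \ ker(A - 4I), then set v_{i+1} = (A - 4I) v_i.

One such chain is v_1 = [[0, 1, 0, 0, 0]]^T, v_2 = [[1, 0, -1, 0, -1]]^T. Check: (A - 4I) v_2 = [[0, 0, 0, 0, 0]]^T = 0.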